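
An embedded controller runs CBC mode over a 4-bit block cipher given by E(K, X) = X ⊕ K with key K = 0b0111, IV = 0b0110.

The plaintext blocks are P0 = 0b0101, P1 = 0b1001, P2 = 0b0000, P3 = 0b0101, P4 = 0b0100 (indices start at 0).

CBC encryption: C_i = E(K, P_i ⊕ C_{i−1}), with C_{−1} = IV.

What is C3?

C3 = 0b1111

C0: P0 ⊕ 0b0110 = 0b0011; E(K, 0b0011) = 0b0100.
C1: P1 ⊕ 0b0100 = 0b1101; E(K, 0b1101) = 0b1010.
C2: P2 ⊕ 0b1010 = 0b1010; E(K, 0b1010) = 0b1101.
C3: P3 ⊕ 0b1101 = 0b1000; E(K, 0b1000) = 0b1111.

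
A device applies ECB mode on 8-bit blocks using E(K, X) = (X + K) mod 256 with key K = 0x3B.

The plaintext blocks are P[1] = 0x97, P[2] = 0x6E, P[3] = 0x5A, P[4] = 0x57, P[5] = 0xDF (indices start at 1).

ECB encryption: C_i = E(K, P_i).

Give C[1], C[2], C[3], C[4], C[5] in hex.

C[1]: E(K, 0x97) = 0xD2.
C[2]: E(K, 0x6E) = 0xA9.
C[3]: E(K, 0x5A) = 0x95.
C[4]: E(K, 0x57) = 0x92.
C[5]: E(K, 0xDF) = 0x1A.

C[1] = 0xD2, C[2] = 0xA9, C[3] = 0x95, C[4] = 0x92, C[5] = 0x1A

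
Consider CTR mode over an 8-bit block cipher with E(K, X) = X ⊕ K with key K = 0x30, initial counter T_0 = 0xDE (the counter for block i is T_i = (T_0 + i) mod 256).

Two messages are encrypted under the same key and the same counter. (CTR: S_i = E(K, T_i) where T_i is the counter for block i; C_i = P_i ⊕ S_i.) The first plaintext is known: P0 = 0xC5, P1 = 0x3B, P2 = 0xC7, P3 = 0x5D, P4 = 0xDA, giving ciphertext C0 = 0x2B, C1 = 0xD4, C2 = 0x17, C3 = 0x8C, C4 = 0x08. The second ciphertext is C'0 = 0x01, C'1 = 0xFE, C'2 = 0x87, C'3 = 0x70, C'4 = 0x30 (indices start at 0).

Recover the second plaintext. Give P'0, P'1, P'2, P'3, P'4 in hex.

In CTR with a reused counter, both messages share the same keystream S_i, so C_i ⊕ C'_i = P_i ⊕ P'_i and thus P'_i = P_i ⊕ C_i ⊕ C'_i.
P'0: 0xC5 ⊕ 0x2B ⊕ 0x01 = 0xEF.
P'1: 0x3B ⊕ 0xD4 ⊕ 0xFE = 0x11.
P'2: 0xC7 ⊕ 0x17 ⊕ 0x87 = 0x57.
P'3: 0x5D ⊕ 0x8C ⊕ 0x70 = 0xA1.
P'4: 0xDA ⊕ 0x08 ⊕ 0x30 = 0xE2.

P'0 = 0xEF, P'1 = 0x11, P'2 = 0x57, P'3 = 0xA1, P'4 = 0xE2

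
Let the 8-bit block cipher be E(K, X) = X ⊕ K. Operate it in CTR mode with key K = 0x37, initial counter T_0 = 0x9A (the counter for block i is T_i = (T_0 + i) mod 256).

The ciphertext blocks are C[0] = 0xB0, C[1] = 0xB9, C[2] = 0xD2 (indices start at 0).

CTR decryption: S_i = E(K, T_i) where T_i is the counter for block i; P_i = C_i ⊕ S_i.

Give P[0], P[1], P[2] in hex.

P[0]: T = 0x9A, S = E(K, T) = 0xAD; 0xB0 ⊕ 0xAD = 0x1D.
P[1]: T = 0x9B, S = E(K, T) = 0xAC; 0xB9 ⊕ 0xAC = 0x15.
P[2]: T = 0x9C, S = E(K, T) = 0xAB; 0xD2 ⊕ 0xAB = 0x79.

P[0] = 0x1D, P[1] = 0x15, P[2] = 0x79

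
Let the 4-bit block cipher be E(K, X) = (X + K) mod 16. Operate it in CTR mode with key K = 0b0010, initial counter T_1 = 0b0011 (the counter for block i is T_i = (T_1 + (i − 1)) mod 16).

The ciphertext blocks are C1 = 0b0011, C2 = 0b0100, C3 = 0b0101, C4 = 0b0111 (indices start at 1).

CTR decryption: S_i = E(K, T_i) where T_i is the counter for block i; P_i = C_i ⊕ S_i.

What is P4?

P4 = 0b1111

P4: T = 0b0110, S = E(K, T) = 0b1000; 0b0111 ⊕ 0b1000 = 0b1111.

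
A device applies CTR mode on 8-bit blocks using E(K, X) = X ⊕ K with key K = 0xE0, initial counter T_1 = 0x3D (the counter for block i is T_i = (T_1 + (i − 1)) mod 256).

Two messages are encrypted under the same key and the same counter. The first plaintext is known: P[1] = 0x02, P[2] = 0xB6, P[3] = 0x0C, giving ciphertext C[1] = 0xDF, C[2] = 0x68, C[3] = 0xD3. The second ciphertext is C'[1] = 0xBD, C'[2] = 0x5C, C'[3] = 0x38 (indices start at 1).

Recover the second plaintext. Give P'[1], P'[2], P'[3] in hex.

In CTR with a reused counter, both messages share the same keystream S_i, so C_i ⊕ C'_i = P_i ⊕ P'_i and thus P'_i = P_i ⊕ C_i ⊕ C'_i.
P'[1]: 0x02 ⊕ 0xDF ⊕ 0xBD = 0x60.
P'[2]: 0xB6 ⊕ 0x68 ⊕ 0x5C = 0x82.
P'[3]: 0x0C ⊕ 0xD3 ⊕ 0x38 = 0xE7.

P'[1] = 0x60, P'[2] = 0x82, P'[3] = 0xE7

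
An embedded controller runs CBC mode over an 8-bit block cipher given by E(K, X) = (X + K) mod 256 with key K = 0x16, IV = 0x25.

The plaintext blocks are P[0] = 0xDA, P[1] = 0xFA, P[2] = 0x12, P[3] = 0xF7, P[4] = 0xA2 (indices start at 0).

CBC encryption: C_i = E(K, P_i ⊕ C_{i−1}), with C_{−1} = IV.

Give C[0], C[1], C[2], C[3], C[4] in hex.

C[0] = 0x15, C[1] = 0x05, C[2] = 0x2D, C[3] = 0xF0, C[4] = 0x68

C[0]: P[0] ⊕ 0x25 = 0xFF; E(K, 0xFF) = 0x15.
C[1]: P[1] ⊕ 0x15 = 0xEF; E(K, 0xEF) = 0x05.
C[2]: P[2] ⊕ 0x05 = 0x17; E(K, 0x17) = 0x2D.
C[3]: P[3] ⊕ 0x2D = 0xDA; E(K, 0xDA) = 0xF0.
C[4]: P[4] ⊕ 0xF0 = 0x52; E(K, 0x52) = 0x68.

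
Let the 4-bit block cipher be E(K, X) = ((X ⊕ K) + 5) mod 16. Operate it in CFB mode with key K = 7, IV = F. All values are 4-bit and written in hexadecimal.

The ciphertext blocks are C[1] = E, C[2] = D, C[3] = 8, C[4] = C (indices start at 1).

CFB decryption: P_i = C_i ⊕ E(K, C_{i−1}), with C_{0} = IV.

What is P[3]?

P[3] = 7

P[3]: E(K, D) = F; 8 ⊕ F = 7.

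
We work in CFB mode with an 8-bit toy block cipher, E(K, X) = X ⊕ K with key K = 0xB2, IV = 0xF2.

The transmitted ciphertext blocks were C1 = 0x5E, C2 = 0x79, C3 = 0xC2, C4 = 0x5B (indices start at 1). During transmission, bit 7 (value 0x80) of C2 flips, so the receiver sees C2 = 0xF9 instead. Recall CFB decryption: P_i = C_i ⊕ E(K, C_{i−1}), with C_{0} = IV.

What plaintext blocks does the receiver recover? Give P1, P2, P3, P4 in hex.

Only C2 changed, to 0xF9. In CFB, a change in C_i flips the same bit in P_i and garbles P_{i+1}. Decrypting the received ciphertext:
P1: E(K, 0xF2) = 0x40; 0x5E ⊕ 0x40 = 0x1E.
P2: E(K, 0x5E) = 0xEC; 0xF9 ⊕ 0xEC = 0x15.
P3: E(K, 0xF9) = 0x4B; 0xC2 ⊕ 0x4B = 0x89.
P4: E(K, 0xC2) = 0x70; 0x5B ⊕ 0x70 = 0x2B.
Blocks that differ from the original plaintext: P2, P3.

P1 = 0x1E, P2 = 0x15, P3 = 0x89, P4 = 0x2B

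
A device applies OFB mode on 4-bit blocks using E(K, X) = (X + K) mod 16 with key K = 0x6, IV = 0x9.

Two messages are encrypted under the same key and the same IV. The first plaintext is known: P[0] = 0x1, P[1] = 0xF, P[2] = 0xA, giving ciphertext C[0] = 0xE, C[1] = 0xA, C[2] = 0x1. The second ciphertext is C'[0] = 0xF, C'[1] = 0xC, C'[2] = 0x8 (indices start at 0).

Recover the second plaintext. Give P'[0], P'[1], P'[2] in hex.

In OFB with a reused IV, both messages share the same keystream S_i, so C_i ⊕ C'_i = P_i ⊕ P'_i and thus P'_i = P_i ⊕ C_i ⊕ C'_i.
P'[0]: 0x1 ⊕ 0xE ⊕ 0xF = 0x0.
P'[1]: 0xF ⊕ 0xA ⊕ 0xC = 0x9.
P'[2]: 0xA ⊕ 0x1 ⊕ 0x8 = 0x3.

P'[0] = 0x0, P'[1] = 0x9, P'[2] = 0x3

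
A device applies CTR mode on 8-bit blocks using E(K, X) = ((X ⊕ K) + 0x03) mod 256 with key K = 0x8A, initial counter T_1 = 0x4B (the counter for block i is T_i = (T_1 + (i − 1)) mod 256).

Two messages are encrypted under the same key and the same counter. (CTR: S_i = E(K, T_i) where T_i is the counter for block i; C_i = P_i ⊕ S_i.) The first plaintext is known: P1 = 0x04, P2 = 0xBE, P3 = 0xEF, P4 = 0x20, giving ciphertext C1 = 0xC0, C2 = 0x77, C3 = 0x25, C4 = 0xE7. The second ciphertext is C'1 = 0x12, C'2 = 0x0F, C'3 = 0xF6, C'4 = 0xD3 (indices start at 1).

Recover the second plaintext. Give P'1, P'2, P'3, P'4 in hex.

P'1 = 0xD6, P'2 = 0xC6, P'3 = 0x3C, P'4 = 0x14

In CTR with a reused counter, both messages share the same keystream S_i, so C_i ⊕ C'_i = P_i ⊕ P'_i and thus P'_i = P_i ⊕ C_i ⊕ C'_i.
P'1: 0x04 ⊕ 0xC0 ⊕ 0x12 = 0xD6.
P'2: 0xBE ⊕ 0x77 ⊕ 0x0F = 0xC6.
P'3: 0xEF ⊕ 0x25 ⊕ 0xF6 = 0x3C.
P'4: 0x20 ⊕ 0xE7 ⊕ 0xD3 = 0x14.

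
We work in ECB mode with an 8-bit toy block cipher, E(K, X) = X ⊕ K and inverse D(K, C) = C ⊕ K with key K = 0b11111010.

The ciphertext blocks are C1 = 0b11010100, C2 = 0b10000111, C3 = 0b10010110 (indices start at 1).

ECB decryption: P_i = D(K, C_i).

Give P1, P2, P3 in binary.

P1: D(K, 0b11010100) = 0b00101110.
P2: D(K, 0b10000111) = 0b01111101.
P3: D(K, 0b10010110) = 0b01101100.

P1 = 0b00101110, P2 = 0b01111101, P3 = 0b01101100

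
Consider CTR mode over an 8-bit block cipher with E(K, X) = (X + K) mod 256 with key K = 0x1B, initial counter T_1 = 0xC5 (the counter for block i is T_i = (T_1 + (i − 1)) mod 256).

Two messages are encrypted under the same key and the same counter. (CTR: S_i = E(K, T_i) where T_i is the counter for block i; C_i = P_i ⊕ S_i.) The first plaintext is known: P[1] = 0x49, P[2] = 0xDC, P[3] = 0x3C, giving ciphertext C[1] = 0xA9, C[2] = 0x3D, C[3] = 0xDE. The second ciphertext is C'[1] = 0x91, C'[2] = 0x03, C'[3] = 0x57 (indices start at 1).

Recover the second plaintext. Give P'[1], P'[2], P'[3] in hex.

In CTR with a reused counter, both messages share the same keystream S_i, so C_i ⊕ C'_i = P_i ⊕ P'_i and thus P'_i = P_i ⊕ C_i ⊕ C'_i.
P'[1]: 0x49 ⊕ 0xA9 ⊕ 0x91 = 0x71.
P'[2]: 0xDC ⊕ 0x3D ⊕ 0x03 = 0xE2.
P'[3]: 0x3C ⊕ 0xDE ⊕ 0x57 = 0xB5.

P'[1] = 0x71, P'[2] = 0xE2, P'[3] = 0xB5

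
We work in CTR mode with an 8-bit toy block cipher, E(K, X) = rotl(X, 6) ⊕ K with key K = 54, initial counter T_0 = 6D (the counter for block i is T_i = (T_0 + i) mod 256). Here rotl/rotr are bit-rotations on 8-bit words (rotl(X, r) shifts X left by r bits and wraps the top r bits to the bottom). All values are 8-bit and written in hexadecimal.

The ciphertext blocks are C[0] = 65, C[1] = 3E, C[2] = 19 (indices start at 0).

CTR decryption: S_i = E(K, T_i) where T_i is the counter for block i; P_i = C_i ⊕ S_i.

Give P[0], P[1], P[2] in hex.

P[0]: T = 6D, S = E(K, T) = 0F; 65 ⊕ 0F = 6A.
P[1]: T = 6E, S = E(K, T) = CF; 3E ⊕ CF = F1.
P[2]: T = 6F, S = E(K, T) = 8F; 19 ⊕ 8F = 96.

P[0] = 6A, P[1] = F1, P[2] = 96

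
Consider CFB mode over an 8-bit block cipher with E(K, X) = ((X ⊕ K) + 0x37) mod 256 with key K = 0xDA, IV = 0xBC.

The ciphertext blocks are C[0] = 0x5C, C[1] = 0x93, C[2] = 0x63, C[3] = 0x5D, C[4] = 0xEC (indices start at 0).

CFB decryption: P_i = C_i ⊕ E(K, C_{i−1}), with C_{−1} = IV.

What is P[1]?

P[1] = 0x2E

P[1]: E(K, 0x5C) = 0xBD; 0x93 ⊕ 0xBD = 0x2E.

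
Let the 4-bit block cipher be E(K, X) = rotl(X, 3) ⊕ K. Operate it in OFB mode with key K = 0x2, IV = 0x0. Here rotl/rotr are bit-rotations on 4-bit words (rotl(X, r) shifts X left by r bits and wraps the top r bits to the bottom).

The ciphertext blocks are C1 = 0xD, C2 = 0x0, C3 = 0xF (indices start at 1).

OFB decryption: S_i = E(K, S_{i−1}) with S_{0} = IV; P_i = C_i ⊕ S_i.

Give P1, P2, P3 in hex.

P1 = 0xF, P2 = 0x3, P3 = 0x4

P1: S = E(K, 0x0) = 0x2; 0xD ⊕ 0x2 = 0xF.
P2: S = E(K, 0x2) = 0x3; 0x0 ⊕ 0x3 = 0x3.
P3: S = E(K, 0x3) = 0xB; 0xF ⊕ 0xB = 0x4.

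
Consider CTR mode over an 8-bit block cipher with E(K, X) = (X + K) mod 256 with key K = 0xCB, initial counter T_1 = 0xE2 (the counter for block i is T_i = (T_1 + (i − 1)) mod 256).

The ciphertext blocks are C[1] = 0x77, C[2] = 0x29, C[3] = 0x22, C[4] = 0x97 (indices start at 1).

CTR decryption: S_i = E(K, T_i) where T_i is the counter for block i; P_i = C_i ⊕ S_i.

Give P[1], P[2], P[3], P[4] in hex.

P[1]: T = 0xE2, S = E(K, T) = 0xAD; 0x77 ⊕ 0xAD = 0xDA.
P[2]: T = 0xE3, S = E(K, T) = 0xAE; 0x29 ⊕ 0xAE = 0x87.
P[3]: T = 0xE4, S = E(K, T) = 0xAF; 0x22 ⊕ 0xAF = 0x8D.
P[4]: T = 0xE5, S = E(K, T) = 0xB0; 0x97 ⊕ 0xB0 = 0x27.

P[1] = 0xDA, P[2] = 0x87, P[3] = 0x8D, P[4] = 0x27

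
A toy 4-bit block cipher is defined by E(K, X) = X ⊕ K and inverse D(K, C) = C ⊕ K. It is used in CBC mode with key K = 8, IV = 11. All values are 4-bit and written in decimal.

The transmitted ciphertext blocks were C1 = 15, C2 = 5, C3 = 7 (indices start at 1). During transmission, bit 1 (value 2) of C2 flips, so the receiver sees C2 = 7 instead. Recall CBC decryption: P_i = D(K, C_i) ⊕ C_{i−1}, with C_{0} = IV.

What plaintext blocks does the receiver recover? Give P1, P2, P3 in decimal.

P1 = 12, P2 = 0, P3 = 8

Only C2 changed, to 7. In CBC, a change in C_i garbles P_i and flips the same bit in P_{i+1}. Decrypting the received ciphertext:
P1: D(K, 15) = 7; 7 ⊕ 11 = 12.
P2: D(K, 7) = 15; 15 ⊕ 15 = 0.
P3: D(K, 7) = 15; 15 ⊕ 7 = 8.
Blocks that differ from the original plaintext: P2, P3.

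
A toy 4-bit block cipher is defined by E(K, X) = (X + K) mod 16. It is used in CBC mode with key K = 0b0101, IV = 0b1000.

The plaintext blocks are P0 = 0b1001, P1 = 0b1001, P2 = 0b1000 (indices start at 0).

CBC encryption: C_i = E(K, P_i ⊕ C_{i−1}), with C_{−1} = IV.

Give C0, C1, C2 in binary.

C0 = 0b0110, C1 = 0b0100, C2 = 0b0001

C0: P0 ⊕ 0b1000 = 0b0001; E(K, 0b0001) = 0b0110.
C1: P1 ⊕ 0b0110 = 0b1111; E(K, 0b1111) = 0b0100.
C2: P2 ⊕ 0b0100 = 0b1100; E(K, 0b1100) = 0b0001.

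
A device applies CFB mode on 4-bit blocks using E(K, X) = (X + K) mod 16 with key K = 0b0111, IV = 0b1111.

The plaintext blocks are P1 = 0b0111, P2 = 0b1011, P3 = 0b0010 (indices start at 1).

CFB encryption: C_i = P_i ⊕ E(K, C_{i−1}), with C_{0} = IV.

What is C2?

C2 = 0b0011

C1: E(K, 0b1111) = 0b0110; 0b0111 ⊕ 0b0110 = 0b0001.
C2: E(K, 0b0001) = 0b1000; 0b1011 ⊕ 0b1000 = 0b0011.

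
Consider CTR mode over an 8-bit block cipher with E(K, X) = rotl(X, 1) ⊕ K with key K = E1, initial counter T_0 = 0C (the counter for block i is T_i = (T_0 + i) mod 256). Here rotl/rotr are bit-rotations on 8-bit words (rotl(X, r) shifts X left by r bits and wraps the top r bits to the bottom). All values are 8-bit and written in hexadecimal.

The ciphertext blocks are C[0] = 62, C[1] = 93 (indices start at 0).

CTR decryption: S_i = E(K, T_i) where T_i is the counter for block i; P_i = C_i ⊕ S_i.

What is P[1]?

P[1] = 68

P[1]: T = 0D, S = E(K, T) = FB; 93 ⊕ FB = 68.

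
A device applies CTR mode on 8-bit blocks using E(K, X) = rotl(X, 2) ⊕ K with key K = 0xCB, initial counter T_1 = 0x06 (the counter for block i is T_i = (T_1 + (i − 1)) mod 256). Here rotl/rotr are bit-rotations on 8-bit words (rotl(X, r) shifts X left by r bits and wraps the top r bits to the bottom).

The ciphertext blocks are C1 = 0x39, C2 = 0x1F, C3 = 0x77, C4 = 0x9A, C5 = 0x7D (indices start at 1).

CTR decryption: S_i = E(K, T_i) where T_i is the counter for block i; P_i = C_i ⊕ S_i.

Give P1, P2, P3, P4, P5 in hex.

P1: T = 0x06, S = E(K, T) = 0xD3; 0x39 ⊕ 0xD3 = 0xEA.
P2: T = 0x07, S = E(K, T) = 0xD7; 0x1F ⊕ 0xD7 = 0xC8.
P3: T = 0x08, S = E(K, T) = 0xEB; 0x77 ⊕ 0xEB = 0x9C.
P4: T = 0x09, S = E(K, T) = 0xEF; 0x9A ⊕ 0xEF = 0x75.
P5: T = 0x0A, S = E(K, T) = 0xE3; 0x7D ⊕ 0xE3 = 0x9E.

P1 = 0xEA, P2 = 0xC8, P3 = 0x9C, P4 = 0x75, P5 = 0x9E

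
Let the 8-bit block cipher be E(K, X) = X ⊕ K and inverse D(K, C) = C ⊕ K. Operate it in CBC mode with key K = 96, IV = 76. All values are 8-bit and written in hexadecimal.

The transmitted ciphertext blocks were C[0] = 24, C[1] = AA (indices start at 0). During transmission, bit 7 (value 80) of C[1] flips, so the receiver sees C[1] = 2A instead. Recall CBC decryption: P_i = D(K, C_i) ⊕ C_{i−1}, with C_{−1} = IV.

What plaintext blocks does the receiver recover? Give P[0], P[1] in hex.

P[0] = C4, P[1] = 98

Only C[1] changed, to 2A. In CBC, a change in C_i garbles P_i and flips the same bit in P_{i+1}. Decrypting the received ciphertext:
P[0]: D(K, 24) = B2; B2 ⊕ 76 = C4.
P[1]: D(K, 2A) = BC; BC ⊕ 24 = 98.
Blocks that differ from the original plaintext: P[1].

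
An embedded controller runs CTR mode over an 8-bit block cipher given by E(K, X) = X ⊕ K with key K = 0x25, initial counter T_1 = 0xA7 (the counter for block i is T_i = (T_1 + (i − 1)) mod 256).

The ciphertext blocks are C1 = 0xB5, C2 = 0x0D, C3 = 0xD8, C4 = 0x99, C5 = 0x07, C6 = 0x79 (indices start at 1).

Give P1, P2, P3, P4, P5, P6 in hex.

CTR decryption: S_i = E(K, T_i) where T_i is the counter for block i; P_i = C_i ⊕ S_i.
P1: T = 0xA7, S = E(K, T) = 0x82; 0xB5 ⊕ 0x82 = 0x37.
P2: T = 0xA8, S = E(K, T) = 0x8D; 0x0D ⊕ 0x8D = 0x80.
P3: T = 0xA9, S = E(K, T) = 0x8C; 0xD8 ⊕ 0x8C = 0x54.
P4: T = 0xAA, S = E(K, T) = 0x8F; 0x99 ⊕ 0x8F = 0x16.
P5: T = 0xAB, S = E(K, T) = 0x8E; 0x07 ⊕ 0x8E = 0x89.
P6: T = 0xAC, S = E(K, T) = 0x89; 0x79 ⊕ 0x89 = 0xF0.

P1 = 0x37, P2 = 0x80, P3 = 0x54, P4 = 0x16, P5 = 0x89, P6 = 0xF0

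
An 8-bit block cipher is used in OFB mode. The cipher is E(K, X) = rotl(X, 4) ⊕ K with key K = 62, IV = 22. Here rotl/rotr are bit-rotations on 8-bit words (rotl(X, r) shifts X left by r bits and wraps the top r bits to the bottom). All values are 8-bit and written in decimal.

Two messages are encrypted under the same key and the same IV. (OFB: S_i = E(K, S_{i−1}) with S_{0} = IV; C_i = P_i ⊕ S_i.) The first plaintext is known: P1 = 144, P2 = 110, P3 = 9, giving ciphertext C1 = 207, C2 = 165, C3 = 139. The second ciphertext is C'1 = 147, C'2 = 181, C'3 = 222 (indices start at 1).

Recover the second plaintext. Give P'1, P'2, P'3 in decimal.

In OFB with a reused IV, both messages share the same keystream S_i, so C_i ⊕ C'_i = P_i ⊕ P'_i and thus P'_i = P_i ⊕ C_i ⊕ C'_i.
P'1: 144 ⊕ 207 ⊕ 147 = 204.
P'2: 110 ⊕ 165 ⊕ 181 = 126.
P'3: 9 ⊕ 139 ⊕ 222 = 92.

P'1 = 204, P'2 = 126, P'3 = 92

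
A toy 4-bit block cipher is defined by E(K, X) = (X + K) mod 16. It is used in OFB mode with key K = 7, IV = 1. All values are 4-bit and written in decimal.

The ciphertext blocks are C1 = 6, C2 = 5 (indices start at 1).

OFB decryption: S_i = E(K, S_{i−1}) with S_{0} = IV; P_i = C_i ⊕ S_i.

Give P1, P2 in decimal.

P1 = 14, P2 = 10

P1: S = E(K, 1) = 8; 6 ⊕ 8 = 14.
P2: S = E(K, 8) = 15; 5 ⊕ 15 = 10.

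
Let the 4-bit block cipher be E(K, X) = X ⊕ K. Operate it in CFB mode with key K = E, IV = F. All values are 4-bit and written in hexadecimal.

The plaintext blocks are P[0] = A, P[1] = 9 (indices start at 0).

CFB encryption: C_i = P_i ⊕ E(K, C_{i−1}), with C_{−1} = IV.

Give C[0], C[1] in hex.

C[0]: E(K, F) = 1; A ⊕ 1 = B.
C[1]: E(K, B) = 5; 9 ⊕ 5 = C.

C[0] = B, C[1] = C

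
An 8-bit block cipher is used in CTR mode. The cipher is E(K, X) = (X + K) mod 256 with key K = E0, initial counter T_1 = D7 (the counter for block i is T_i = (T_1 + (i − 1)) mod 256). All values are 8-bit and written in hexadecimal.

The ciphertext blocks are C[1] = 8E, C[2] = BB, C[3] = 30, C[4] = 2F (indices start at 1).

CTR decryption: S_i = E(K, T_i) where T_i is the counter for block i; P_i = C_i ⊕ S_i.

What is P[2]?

P[2] = 03

P[2]: T = D8, S = E(K, T) = B8; BB ⊕ B8 = 03.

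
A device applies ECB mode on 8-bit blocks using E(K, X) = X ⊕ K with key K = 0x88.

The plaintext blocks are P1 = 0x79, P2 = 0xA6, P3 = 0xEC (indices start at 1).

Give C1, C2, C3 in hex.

C1 = 0xF1, C2 = 0x2E, C3 = 0x64

ECB encryption: C_i = E(K, P_i).
C1: E(K, 0x79) = 0xF1.
C2: E(K, 0xA6) = 0x2E.
C3: E(K, 0xEC) = 0x64.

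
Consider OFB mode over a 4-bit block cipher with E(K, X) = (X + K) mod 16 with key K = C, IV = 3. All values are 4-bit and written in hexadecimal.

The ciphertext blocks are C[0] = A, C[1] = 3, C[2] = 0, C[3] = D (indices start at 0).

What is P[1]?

OFB decryption: S_i = E(K, S_{i−1}) with S_{−1} = IV; P_i = C_i ⊕ S_i.
P[0]: S = E(K, 3) = F; A ⊕ F = 5.
P[1]: S = E(K, F) = B; 3 ⊕ B = 8.

P[1] = 8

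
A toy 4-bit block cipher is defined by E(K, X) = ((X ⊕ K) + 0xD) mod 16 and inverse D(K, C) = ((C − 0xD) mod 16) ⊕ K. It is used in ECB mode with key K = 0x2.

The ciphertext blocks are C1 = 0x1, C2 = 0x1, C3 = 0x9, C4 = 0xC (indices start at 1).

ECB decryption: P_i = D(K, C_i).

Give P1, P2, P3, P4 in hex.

P1: D(K, 0x1) = 0x6.
P2: D(K, 0x1) = 0x6.
P3: D(K, 0x9) = 0xE.
P4: D(K, 0xC) = 0xD.

P1 = 0x6, P2 = 0x6, P3 = 0xE, P4 = 0xD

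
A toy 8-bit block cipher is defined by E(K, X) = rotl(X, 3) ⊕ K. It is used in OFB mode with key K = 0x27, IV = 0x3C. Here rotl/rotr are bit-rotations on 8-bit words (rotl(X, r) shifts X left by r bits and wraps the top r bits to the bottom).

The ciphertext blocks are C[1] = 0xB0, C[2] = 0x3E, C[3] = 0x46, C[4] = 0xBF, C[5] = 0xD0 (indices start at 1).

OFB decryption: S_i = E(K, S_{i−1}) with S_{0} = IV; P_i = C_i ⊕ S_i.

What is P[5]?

P[1]: S = E(K, 0x3C) = 0xC6; 0xB0 ⊕ 0xC6 = 0x76.
P[2]: S = E(K, 0xC6) = 0x11; 0x3E ⊕ 0x11 = 0x2F.
P[3]: S = E(K, 0x11) = 0xAF; 0x46 ⊕ 0xAF = 0xE9.
P[4]: S = E(K, 0xAF) = 0x5A; 0xBF ⊕ 0x5A = 0xE5.
P[5]: S = E(K, 0x5A) = 0xF5; 0xD0 ⊕ 0xF5 = 0x25.

P[5] = 0x25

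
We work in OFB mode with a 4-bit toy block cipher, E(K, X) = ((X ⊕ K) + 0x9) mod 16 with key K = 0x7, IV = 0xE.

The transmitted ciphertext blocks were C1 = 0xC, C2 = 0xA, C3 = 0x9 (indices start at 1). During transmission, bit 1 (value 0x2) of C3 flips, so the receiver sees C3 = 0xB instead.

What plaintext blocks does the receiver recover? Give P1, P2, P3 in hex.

P1 = 0xE, P2 = 0x4, P3 = 0x9

OFB decryption: S_i = E(K, S_{i−1}) with S_{0} = IV; P_i = C_i ⊕ S_i.
Only C3 changed, to 0xB. In OFB, a change in C_i flips the same bit in P_i only; the keystream is unaffected. Decrypting the received ciphertext:
P1: S = E(K, 0xE) = 0x2; 0xC ⊕ 0x2 = 0xE.
P2: S = E(K, 0x2) = 0xE; 0xA ⊕ 0xE = 0x4.
P3: S = E(K, 0xE) = 0x2; 0xB ⊕ 0x2 = 0x9.
Blocks that differ from the original plaintext: P3.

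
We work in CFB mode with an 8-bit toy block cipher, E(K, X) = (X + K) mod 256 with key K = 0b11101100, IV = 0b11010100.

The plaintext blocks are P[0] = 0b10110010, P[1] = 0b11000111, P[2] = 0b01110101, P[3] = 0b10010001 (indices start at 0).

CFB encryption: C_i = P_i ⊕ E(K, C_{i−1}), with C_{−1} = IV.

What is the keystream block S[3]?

C[0]: E(K, 0b11010100) = 0b11000000; 0b10110010 ⊕ 0b11000000 = 0b01110010.
C[1]: E(K, 0b01110010) = 0b01011110; 0b11000111 ⊕ 0b01011110 = 0b10011001.
C[2]: E(K, 0b10011001) = 0b10000101; 0b01110101 ⊕ 0b10000101 = 0b11110000.
C[3]: E(K, 0b11110000) = 0b11011100; 0b10010001 ⊕ 0b11011100 = 0b01001101.
So S[3] = 0b11011100.

0b11011100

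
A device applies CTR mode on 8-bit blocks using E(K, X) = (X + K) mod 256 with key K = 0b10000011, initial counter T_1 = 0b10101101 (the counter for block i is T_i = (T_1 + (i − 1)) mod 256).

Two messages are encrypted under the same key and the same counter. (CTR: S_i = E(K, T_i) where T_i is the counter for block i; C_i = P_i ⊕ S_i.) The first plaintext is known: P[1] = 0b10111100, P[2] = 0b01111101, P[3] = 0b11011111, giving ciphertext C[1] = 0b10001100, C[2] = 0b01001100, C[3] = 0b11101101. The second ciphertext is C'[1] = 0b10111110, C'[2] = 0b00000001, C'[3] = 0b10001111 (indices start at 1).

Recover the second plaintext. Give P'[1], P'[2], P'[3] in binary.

In CTR with a reused counter, both messages share the same keystream S_i, so C_i ⊕ C'_i = P_i ⊕ P'_i and thus P'_i = P_i ⊕ C_i ⊕ C'_i.
P'[1]: 0b10111100 ⊕ 0b10001100 ⊕ 0b10111110 = 0b10001110.
P'[2]: 0b01111101 ⊕ 0b01001100 ⊕ 0b00000001 = 0b00110000.
P'[3]: 0b11011111 ⊕ 0b11101101 ⊕ 0b10001111 = 0b10111101.

P'[1] = 0b10001110, P'[2] = 0b00110000, P'[3] = 0b10111101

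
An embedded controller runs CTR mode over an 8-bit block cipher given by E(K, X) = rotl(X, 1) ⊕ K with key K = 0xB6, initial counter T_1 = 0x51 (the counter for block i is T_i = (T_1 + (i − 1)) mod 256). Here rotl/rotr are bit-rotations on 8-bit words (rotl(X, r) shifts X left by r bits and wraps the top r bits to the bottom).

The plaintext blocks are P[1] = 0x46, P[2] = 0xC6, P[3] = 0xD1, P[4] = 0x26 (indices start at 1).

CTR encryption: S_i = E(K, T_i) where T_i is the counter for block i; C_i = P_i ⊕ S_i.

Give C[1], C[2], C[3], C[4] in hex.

C[1]: T = 0x51, S = E(K, T) = 0x14; 0x46 ⊕ 0x14 = 0x52.
C[2]: T = 0x52, S = E(K, T) = 0x12; 0xC6 ⊕ 0x12 = 0xD4.
C[3]: T = 0x53, S = E(K, T) = 0x10; 0xD1 ⊕ 0x10 = 0xC1.
C[4]: T = 0x54, S = E(K, T) = 0x1E; 0x26 ⊕ 0x1E = 0x38.

C[1] = 0x52, C[2] = 0xD4, C[3] = 0xC1, C[4] = 0x38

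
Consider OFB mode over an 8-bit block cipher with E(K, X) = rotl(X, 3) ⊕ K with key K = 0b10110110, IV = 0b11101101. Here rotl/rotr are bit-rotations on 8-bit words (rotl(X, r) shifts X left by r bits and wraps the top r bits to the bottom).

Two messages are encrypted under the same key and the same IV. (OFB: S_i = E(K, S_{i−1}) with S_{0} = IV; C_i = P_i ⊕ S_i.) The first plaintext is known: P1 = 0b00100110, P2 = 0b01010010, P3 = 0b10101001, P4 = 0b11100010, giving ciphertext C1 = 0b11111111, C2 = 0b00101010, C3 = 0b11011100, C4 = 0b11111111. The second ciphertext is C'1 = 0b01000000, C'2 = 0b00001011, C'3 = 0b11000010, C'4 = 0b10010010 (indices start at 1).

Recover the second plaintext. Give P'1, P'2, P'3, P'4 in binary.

P'1 = 0b10011001, P'2 = 0b01110011, P'3 = 0b10110111, P'4 = 0b10001111

In OFB with a reused IV, both messages share the same keystream S_i, so C_i ⊕ C'_i = P_i ⊕ P'_i and thus P'_i = P_i ⊕ C_i ⊕ C'_i.
P'1: 0b00100110 ⊕ 0b11111111 ⊕ 0b01000000 = 0b10011001.
P'2: 0b01010010 ⊕ 0b00101010 ⊕ 0b00001011 = 0b01110011.
P'3: 0b10101001 ⊕ 0b11011100 ⊕ 0b11000010 = 0b10110111.
P'4: 0b11100010 ⊕ 0b11111111 ⊕ 0b10010010 = 0b10001111.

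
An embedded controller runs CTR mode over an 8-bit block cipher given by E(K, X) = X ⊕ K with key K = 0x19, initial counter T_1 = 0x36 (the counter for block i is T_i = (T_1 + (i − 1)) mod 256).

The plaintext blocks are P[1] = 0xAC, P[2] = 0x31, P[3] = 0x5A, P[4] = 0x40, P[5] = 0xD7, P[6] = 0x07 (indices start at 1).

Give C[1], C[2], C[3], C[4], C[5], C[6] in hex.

C[1] = 0x83, C[2] = 0x1F, C[3] = 0x7B, C[4] = 0x60, C[5] = 0xF4, C[6] = 0x25

CTR encryption: S_i = E(K, T_i) where T_i is the counter for block i; C_i = P_i ⊕ S_i.
C[1]: T = 0x36, S = E(K, T) = 0x2F; 0xAC ⊕ 0x2F = 0x83.
C[2]: T = 0x37, S = E(K, T) = 0x2E; 0x31 ⊕ 0x2E = 0x1F.
C[3]: T = 0x38, S = E(K, T) = 0x21; 0x5A ⊕ 0x21 = 0x7B.
C[4]: T = 0x39, S = E(K, T) = 0x20; 0x40 ⊕ 0x20 = 0x60.
C[5]: T = 0x3A, S = E(K, T) = 0x23; 0xD7 ⊕ 0x23 = 0xF4.
C[6]: T = 0x3B, S = E(K, T) = 0x22; 0x07 ⊕ 0x22 = 0x25.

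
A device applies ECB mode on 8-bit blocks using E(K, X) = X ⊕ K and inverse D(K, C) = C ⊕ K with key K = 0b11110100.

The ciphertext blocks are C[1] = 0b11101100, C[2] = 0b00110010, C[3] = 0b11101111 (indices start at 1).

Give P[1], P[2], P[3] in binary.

P[1] = 0b00011000, P[2] = 0b11000110, P[3] = 0b00011011

ECB decryption: P_i = D(K, C_i).
P[1]: D(K, 0b11101100) = 0b00011000.
P[2]: D(K, 0b00110010) = 0b11000110.
P[3]: D(K, 0b11101111) = 0b00011011.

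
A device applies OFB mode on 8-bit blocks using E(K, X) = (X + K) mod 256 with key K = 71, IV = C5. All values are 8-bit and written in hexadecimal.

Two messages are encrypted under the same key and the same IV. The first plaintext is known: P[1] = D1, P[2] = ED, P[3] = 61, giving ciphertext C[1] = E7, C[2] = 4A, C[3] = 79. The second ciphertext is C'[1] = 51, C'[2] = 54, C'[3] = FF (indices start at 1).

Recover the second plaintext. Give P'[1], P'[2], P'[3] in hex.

In OFB with a reused IV, both messages share the same keystream S_i, so C_i ⊕ C'_i = P_i ⊕ P'_i and thus P'_i = P_i ⊕ C_i ⊕ C'_i.
P'[1]: D1 ⊕ E7 ⊕ 51 = 67.
P'[2]: ED ⊕ 4A ⊕ 54 = F3.
P'[3]: 61 ⊕ 79 ⊕ FF = E7.

P'[1] = 67, P'[2] = F3, P'[3] = E7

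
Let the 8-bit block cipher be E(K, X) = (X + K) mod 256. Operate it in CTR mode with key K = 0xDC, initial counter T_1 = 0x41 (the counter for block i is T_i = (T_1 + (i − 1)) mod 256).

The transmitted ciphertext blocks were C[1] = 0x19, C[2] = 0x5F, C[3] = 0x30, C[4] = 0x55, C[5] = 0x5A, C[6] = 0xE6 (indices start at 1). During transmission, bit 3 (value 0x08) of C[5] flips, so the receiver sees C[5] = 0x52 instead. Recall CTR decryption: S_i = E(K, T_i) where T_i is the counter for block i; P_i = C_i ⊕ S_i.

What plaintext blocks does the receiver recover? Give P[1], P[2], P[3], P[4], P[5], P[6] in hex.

P[1] = 0x04, P[2] = 0x41, P[3] = 0x2F, P[4] = 0x75, P[5] = 0x73, P[6] = 0xC4

Only C[5] changed, to 0x52. In CTR, a change in C_i flips the same bit in P_i only; the keystream is unaffected. Decrypting the received ciphertext:
P[1]: T = 0x41, S = E(K, T) = 0x1D; 0x19 ⊕ 0x1D = 0x04.
P[2]: T = 0x42, S = E(K, T) = 0x1E; 0x5F ⊕ 0x1E = 0x41.
P[3]: T = 0x43, S = E(K, T) = 0x1F; 0x30 ⊕ 0x1F = 0x2F.
P[4]: T = 0x44, S = E(K, T) = 0x20; 0x55 ⊕ 0x20 = 0x75.
P[5]: T = 0x45, S = E(K, T) = 0x21; 0x52 ⊕ 0x21 = 0x73.
P[6]: T = 0x46, S = E(K, T) = 0x22; 0xE6 ⊕ 0x22 = 0xC4.
Blocks that differ from the original plaintext: P[5].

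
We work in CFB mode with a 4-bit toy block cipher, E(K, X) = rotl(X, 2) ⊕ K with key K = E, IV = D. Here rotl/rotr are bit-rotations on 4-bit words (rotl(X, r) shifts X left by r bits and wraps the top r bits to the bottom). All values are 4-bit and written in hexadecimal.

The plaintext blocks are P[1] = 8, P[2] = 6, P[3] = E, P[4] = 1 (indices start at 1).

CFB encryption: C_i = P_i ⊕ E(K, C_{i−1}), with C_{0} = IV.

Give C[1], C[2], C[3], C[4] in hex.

C[1] = 1, C[2] = C, C[3] = 3, C[4] = 3

C[1]: E(K, D) = 9; 8 ⊕ 9 = 1.
C[2]: E(K, 1) = A; 6 ⊕ A = C.
C[3]: E(K, C) = D; E ⊕ D = 3.
C[4]: E(K, 3) = 2; 1 ⊕ 2 = 3.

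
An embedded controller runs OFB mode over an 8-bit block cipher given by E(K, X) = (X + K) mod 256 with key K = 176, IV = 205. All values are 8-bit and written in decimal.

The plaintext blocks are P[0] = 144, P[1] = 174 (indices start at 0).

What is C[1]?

OFB encryption: S_i = E(K, S_{i−1}) with S_{−1} = IV; C_i = P_i ⊕ S_i.
C[0]: S = E(K, 205) = 125; 144 ⊕ 125 = 237.
C[1]: S = E(K, 125) = 45; 174 ⊕ 45 = 131.

C[1] = 131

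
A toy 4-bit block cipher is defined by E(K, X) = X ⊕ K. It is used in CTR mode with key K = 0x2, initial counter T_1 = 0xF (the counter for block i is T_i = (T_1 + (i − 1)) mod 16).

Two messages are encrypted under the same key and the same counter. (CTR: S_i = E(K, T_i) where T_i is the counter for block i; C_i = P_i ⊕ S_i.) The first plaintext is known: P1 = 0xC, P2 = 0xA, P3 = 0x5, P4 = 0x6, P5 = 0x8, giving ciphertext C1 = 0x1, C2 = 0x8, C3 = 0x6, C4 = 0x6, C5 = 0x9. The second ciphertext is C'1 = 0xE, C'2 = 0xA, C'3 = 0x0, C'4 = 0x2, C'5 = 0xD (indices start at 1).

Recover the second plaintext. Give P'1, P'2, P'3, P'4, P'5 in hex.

P'1 = 0x3, P'2 = 0x8, P'3 = 0x3, P'4 = 0x2, P'5 = 0xC

In CTR with a reused counter, both messages share the same keystream S_i, so C_i ⊕ C'_i = P_i ⊕ P'_i and thus P'_i = P_i ⊕ C_i ⊕ C'_i.
P'1: 0xC ⊕ 0x1 ⊕ 0xE = 0x3.
P'2: 0xA ⊕ 0x8 ⊕ 0xA = 0x8.
P'3: 0x5 ⊕ 0x6 ⊕ 0x0 = 0x3.
P'4: 0x6 ⊕ 0x6 ⊕ 0x2 = 0x2.
P'5: 0x8 ⊕ 0x9 ⊕ 0xD = 0xC.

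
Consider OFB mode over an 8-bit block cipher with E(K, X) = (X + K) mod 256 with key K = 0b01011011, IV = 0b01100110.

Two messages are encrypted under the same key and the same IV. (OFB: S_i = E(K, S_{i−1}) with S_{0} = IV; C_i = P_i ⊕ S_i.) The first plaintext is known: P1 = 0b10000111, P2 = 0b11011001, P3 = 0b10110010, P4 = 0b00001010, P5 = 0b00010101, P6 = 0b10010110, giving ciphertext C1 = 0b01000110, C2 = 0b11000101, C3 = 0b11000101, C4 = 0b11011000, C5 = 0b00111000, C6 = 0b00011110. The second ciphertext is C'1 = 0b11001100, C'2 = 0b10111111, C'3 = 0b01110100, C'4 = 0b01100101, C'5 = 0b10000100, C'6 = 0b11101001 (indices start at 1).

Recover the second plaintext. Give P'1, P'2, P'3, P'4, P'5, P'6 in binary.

P'1 = 0b00001101, P'2 = 0b10100011, P'3 = 0b00000011, P'4 = 0b10110111, P'5 = 0b10101001, P'6 = 0b01100001

In OFB with a reused IV, both messages share the same keystream S_i, so C_i ⊕ C'_i = P_i ⊕ P'_i and thus P'_i = P_i ⊕ C_i ⊕ C'_i.
P'1: 0b10000111 ⊕ 0b01000110 ⊕ 0b11001100 = 0b00001101.
P'2: 0b11011001 ⊕ 0b11000101 ⊕ 0b10111111 = 0b10100011.
P'3: 0b10110010 ⊕ 0b11000101 ⊕ 0b01110100 = 0b00000011.
P'4: 0b00001010 ⊕ 0b11011000 ⊕ 0b01100101 = 0b10110111.
P'5: 0b00010101 ⊕ 0b00111000 ⊕ 0b10000100 = 0b10101001.
P'6: 0b10010110 ⊕ 0b00011110 ⊕ 0b11101001 = 0b01100001.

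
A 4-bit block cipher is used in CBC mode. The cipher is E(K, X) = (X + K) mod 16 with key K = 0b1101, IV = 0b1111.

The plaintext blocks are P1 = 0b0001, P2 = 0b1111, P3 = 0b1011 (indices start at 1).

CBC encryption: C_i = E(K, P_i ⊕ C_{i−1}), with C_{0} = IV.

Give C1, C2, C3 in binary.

C1: P1 ⊕ 0b1111 = 0b1110; E(K, 0b1110) = 0b1011.
C2: P2 ⊕ 0b1011 = 0b0100; E(K, 0b0100) = 0b0001.
C3: P3 ⊕ 0b0001 = 0b1010; E(K, 0b1010) = 0b0111.

C1 = 0b1011, C2 = 0b0001, C3 = 0b0111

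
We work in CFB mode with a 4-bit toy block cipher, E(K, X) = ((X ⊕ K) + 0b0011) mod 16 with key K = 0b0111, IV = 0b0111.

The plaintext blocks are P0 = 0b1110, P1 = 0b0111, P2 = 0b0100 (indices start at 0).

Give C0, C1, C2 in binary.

C0 = 0b1101, C1 = 0b1010, C2 = 0b0100

CFB encryption: C_i = P_i ⊕ E(K, C_{i−1}), with C_{−1} = IV.
C0: E(K, 0b0111) = 0b0011; 0b1110 ⊕ 0b0011 = 0b1101.
C1: E(K, 0b1101) = 0b1101; 0b0111 ⊕ 0b1101 = 0b1010.
C2: E(K, 0b1010) = 0b0000; 0b0100 ⊕ 0b0000 = 0b0100.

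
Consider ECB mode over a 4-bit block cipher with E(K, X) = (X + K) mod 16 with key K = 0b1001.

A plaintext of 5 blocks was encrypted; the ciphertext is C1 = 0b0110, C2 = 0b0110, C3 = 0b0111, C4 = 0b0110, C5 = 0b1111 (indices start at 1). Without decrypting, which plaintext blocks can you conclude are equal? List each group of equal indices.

P1 = P2 = P4

ECB encrypts each block independently with the same key, so equal ciphertext blocks imply equal plaintext blocks.
C1 = C2 = C4 = 0b0110, so P1 = P2 = P4.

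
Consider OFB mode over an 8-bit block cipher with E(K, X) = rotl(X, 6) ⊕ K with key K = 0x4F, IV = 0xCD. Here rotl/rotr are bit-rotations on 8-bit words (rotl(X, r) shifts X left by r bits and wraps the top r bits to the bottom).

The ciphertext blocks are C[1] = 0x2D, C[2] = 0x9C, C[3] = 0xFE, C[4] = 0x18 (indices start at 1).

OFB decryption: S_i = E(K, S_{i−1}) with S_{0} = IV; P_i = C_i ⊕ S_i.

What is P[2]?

P[2] = 0xDC

P[1]: S = E(K, 0xCD) = 0x3C; 0x2D ⊕ 0x3C = 0x11.
P[2]: S = E(K, 0x3C) = 0x40; 0x9C ⊕ 0x40 = 0xDC.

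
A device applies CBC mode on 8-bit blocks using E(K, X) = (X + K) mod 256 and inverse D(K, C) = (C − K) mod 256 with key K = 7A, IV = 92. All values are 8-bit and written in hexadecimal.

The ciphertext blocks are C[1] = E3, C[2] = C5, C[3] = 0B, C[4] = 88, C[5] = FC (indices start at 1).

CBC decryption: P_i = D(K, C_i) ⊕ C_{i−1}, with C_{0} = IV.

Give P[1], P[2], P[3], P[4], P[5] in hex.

P[1] = FB, P[2] = A8, P[3] = 54, P[4] = 05, P[5] = 0A

P[1]: D(K, E3) = 69; 69 ⊕ 92 = FB.
P[2]: D(K, C5) = 4B; 4B ⊕ E3 = A8.
P[3]: D(K, 0B) = 91; 91 ⊕ C5 = 54.
P[4]: D(K, 88) = 0E; 0E ⊕ 0B = 05.
P[5]: D(K, FC) = 82; 82 ⊕ 88 = 0A.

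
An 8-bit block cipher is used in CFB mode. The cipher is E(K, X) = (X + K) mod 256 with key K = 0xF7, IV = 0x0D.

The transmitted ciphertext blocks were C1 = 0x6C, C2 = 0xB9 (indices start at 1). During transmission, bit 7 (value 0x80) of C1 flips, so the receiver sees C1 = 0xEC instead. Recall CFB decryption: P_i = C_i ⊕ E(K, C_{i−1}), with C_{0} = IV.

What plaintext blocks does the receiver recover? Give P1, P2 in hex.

Only C1 changed, to 0xEC. In CFB, a change in C_i flips the same bit in P_i and garbles P_{i+1}. Decrypting the received ciphertext:
P1: E(K, 0x0D) = 0x04; 0xEC ⊕ 0x04 = 0xE8.
P2: E(K, 0xEC) = 0xE3; 0xB9 ⊕ 0xE3 = 0x5A.
Blocks that differ from the original plaintext: P1, P2.

P1 = 0xE8, P2 = 0x5A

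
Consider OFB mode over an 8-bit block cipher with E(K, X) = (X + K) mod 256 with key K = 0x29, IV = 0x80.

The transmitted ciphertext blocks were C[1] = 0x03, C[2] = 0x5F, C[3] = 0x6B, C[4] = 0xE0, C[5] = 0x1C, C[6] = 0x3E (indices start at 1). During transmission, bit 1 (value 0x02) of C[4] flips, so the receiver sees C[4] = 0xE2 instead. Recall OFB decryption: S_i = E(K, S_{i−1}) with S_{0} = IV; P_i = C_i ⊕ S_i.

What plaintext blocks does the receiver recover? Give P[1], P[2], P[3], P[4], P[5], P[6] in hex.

Only C[4] changed, to 0xE2. In OFB, a change in C_i flips the same bit in P_i only; the keystream is unaffected. Decrypting the received ciphertext:
P[1]: S = E(K, 0x80) = 0xA9; 0x03 ⊕ 0xA9 = 0xAA.
P[2]: S = E(K, 0xA9) = 0xD2; 0x5F ⊕ 0xD2 = 0x8D.
P[3]: S = E(K, 0xD2) = 0xFB; 0x6B ⊕ 0xFB = 0x90.
P[4]: S = E(K, 0xFB) = 0x24; 0xE2 ⊕ 0x24 = 0xC6.
P[5]: S = E(K, 0x24) = 0x4D; 0x1C ⊕ 0x4D = 0x51.
P[6]: S = E(K, 0x4D) = 0x76; 0x3E ⊕ 0x76 = 0x48.
Blocks that differ from the original plaintext: P[4].

P[1] = 0xAA, P[2] = 0x8D, P[3] = 0x90, P[4] = 0xC6, P[5] = 0x51, P[6] = 0x48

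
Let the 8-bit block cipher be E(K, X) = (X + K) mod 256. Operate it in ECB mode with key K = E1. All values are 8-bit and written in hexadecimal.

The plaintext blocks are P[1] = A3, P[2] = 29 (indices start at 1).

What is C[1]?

ECB encryption: C_i = E(K, P_i).
C[1]: E(K, A3) = 84.

C[1] = 84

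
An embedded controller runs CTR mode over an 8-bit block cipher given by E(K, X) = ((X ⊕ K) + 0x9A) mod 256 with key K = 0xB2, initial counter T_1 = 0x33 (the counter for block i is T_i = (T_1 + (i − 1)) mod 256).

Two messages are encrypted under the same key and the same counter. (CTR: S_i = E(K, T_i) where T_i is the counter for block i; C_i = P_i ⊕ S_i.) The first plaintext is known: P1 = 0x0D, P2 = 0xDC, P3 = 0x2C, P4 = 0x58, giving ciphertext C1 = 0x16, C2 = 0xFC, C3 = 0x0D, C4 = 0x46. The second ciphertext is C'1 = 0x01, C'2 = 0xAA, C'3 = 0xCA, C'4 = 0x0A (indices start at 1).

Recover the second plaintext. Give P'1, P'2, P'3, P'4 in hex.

P'1 = 0x1A, P'2 = 0x8A, P'3 = 0xEB, P'4 = 0x14

In CTR with a reused counter, both messages share the same keystream S_i, so C_i ⊕ C'_i = P_i ⊕ P'_i and thus P'_i = P_i ⊕ C_i ⊕ C'_i.
P'1: 0x0D ⊕ 0x16 ⊕ 0x01 = 0x1A.
P'2: 0xDC ⊕ 0xFC ⊕ 0xAA = 0x8A.
P'3: 0x2C ⊕ 0x0D ⊕ 0xCA = 0xEB.
P'4: 0x58 ⊕ 0x46 ⊕ 0x0A = 0x14.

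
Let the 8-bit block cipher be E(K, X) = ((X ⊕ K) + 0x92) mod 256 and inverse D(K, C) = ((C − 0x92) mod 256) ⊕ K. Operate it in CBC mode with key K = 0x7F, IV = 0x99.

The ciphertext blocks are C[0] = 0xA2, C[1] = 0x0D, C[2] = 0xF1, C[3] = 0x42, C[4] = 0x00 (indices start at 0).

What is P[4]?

P[4] = 0x53

CBC decryption: P_i = D(K, C_i) ⊕ C_{i−1}, with C_{−1} = IV.
P[4]: D(K, 0x00) = 0x11; 0x11 ⊕ 0x42 = 0x53.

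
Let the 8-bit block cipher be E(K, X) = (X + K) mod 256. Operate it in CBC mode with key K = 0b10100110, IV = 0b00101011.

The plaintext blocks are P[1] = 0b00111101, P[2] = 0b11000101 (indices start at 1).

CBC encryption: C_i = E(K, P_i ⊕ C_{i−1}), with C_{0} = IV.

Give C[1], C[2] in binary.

C[1] = 0b10111100, C[2] = 0b00011111

C[1]: P[1] ⊕ 0b00101011 = 0b00010110; E(K, 0b00010110) = 0b10111100.
C[2]: P[2] ⊕ 0b10111100 = 0b01111001; E(K, 0b01111001) = 0b00011111.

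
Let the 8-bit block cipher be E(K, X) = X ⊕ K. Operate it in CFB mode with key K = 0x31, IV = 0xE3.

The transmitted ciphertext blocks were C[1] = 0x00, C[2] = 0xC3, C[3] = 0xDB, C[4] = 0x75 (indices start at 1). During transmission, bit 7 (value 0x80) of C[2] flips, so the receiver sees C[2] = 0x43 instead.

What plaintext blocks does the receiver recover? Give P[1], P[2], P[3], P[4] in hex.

CFB decryption: P_i = C_i ⊕ E(K, C_{i−1}), with C_{0} = IV.
Only C[2] changed, to 0x43. In CFB, a change in C_i flips the same bit in P_i and garbles P_{i+1}. Decrypting the received ciphertext:
P[1]: E(K, 0xE3) = 0xD2; 0x00 ⊕ 0xD2 = 0xD2.
P[2]: E(K, 0x00) = 0x31; 0x43 ⊕ 0x31 = 0x72.
P[3]: E(K, 0x43) = 0x72; 0xDB ⊕ 0x72 = 0xA9.
P[4]: E(K, 0xDB) = 0xEA; 0x75 ⊕ 0xEA = 0x9F.
Blocks that differ from the original plaintext: P[2], P[3].

P[1] = 0xD2, P[2] = 0x72, P[3] = 0xA9, P[4] = 0x9F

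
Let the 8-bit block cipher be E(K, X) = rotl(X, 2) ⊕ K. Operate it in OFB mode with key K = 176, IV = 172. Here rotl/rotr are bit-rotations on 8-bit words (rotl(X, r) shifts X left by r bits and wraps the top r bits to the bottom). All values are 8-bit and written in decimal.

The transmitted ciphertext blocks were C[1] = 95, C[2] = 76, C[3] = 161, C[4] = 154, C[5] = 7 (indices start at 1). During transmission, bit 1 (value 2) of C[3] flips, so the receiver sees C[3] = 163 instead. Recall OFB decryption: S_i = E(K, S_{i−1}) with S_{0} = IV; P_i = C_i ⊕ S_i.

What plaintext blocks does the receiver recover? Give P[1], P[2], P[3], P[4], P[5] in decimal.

P[1] = 93, P[2] = 244, P[3] = 241, P[4] = 99, P[5] = 80

Only C[3] changed, to 163. In OFB, a change in C_i flips the same bit in P_i only; the keystream is unaffected. Decrypting the received ciphertext:
P[1]: S = E(K, 172) = 2; 95 ⊕ 2 = 93.
P[2]: S = E(K, 2) = 184; 76 ⊕ 184 = 244.
P[3]: S = E(K, 184) = 82; 163 ⊕ 82 = 241.
P[4]: S = E(K, 82) = 249; 154 ⊕ 249 = 99.
P[5]: S = E(K, 249) = 87; 7 ⊕ 87 = 80.
Blocks that differ from the original plaintext: P[3].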